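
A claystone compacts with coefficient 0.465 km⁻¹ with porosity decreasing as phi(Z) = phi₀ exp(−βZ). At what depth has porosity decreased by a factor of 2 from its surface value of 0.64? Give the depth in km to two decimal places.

phi/phi₀ = 1/2 ⇒ exp(−β·Z) = 1/2 ⇒ Z = ln(2) / β
Z = 0.6931 / 0.465 = 1.491 km

1.49 km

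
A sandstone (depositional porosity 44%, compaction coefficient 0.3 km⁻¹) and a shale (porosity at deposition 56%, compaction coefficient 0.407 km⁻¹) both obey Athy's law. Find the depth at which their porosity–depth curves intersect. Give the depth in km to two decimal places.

Set φ₀ₐ e^(−kₐz) = φ₀ᵦ e^(−kᵦz) ⇒ ln(φ₀ₐ/φ₀ᵦ) = (kₐ − kᵦ)·z
z = ln(0.44/0.56) / (0.3 − 0.407) = -0.2412 / -0.107 = 2.254 km

2.25 km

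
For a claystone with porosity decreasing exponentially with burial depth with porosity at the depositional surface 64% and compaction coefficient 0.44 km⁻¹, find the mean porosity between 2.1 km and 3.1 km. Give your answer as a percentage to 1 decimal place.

20.6%

⟨n⟩ = (1/(z₂−z₁)) ∫ n₀ e^(−βz) dz = n₀·(e^(−β·z₁) − e^(−β·z₂)) / (β·(z₂−z₁))
e^(−0.44×2.1) = 0.3969; e^(−0.44×3.1) = 0.2556
⟨n⟩ = 0.64 × (0.3969 − 0.2556) / (0.44 × 1) = 0.64 × 0.3211 = 0.2055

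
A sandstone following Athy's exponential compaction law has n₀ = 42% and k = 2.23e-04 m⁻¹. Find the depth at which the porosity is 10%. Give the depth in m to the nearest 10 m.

6440 m

Working in km (1 km = 1000 m; k in km⁻¹ = k in m⁻¹ × 1000):
Invert Athy's law: d = ln(n₀/n) / k
d = ln(0.42/0.1) / 0.223 = ln(4.2) / 0.223 = 1.4351 / 0.223 = 6.435 km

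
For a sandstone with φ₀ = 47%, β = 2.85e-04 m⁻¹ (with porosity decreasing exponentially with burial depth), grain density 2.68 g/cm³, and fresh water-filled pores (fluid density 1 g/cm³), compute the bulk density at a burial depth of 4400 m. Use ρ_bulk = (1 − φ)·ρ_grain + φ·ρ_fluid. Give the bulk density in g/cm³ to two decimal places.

2.45 g/cm³

Working in km (1 km = 1000 m; β in km⁻¹ = β in m⁻¹ × 1000):
Porosity at depth: φ = 0.47·exp(−0.285×4.4) = 0.47×0.2854 = 0.1341
Bulk density: ρ_b = (1−φ)ρ_g + φ·ρ_f = 0.8659×2.68 + 0.1341×1
       = 2.321 + 0.134 = 2.455 g/cm³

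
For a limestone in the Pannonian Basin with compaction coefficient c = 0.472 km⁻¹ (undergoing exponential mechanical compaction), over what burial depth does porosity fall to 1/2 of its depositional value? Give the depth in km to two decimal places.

n/n₀ = 1/2 ⇒ exp(−c·z) = 1/2 ⇒ z = ln(2) / c
z = 0.6931 / 0.472 = 1.469 km

1.47 km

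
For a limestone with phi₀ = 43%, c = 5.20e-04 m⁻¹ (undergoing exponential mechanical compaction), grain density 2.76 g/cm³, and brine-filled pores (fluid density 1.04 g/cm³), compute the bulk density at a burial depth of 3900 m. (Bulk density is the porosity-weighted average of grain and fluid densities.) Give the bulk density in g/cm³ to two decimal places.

Working in km (1 km = 1000 m; c in km⁻¹ = c in m⁻¹ × 1000):
Porosity at depth: phi = 0.43·exp(−0.52×3.9) = 0.43×0.1316 = 0.0566
Bulk density: ρ_b = (1−phi)ρ_g + phi·ρ_f = 0.9434×2.76 + 0.0566×1.04
       = 2.604 + 0.059 = 2.663 g/cm³

2.66 g/cm³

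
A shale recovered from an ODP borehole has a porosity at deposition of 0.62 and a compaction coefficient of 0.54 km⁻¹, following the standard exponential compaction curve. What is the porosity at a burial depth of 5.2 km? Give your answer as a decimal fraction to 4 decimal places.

phi = phi₀·exp(−β·d) = 0.62 × exp(−0.54 × 5.2) = 0.62 × exp(−2.808)
  = 0.62 × 0.0603 = 0.0374

0.0374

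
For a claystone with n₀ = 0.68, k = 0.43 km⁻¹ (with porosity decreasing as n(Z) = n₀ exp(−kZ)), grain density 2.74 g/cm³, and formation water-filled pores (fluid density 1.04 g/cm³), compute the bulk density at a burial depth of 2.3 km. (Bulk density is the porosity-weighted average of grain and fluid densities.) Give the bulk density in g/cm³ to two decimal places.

Porosity at depth: n = 0.68·exp(−0.43×2.3) = 0.68×0.3719 = 0.2529
Bulk density: ρ_b = (1−n)ρ_g + n·ρ_f = 0.7471×2.74 + 0.2529×1.04
       = 2.047 + 0.263 = 2.310 g/cm³

2.31 g/cm³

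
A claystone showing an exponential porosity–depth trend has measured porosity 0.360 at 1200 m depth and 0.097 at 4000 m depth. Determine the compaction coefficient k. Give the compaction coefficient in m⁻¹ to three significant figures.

Working in km (1 km = 1000 m; k in km⁻¹ = k in m⁻¹ × 1000):
Athy: n(Z) = n₀ e^(−kZ) ⇒ n₁/n₂ = e^{k(Z₂−Z₁)} ⇒ k = ln(n₁/n₂)/(Z₂−Z₁)
k = ln(0.36/0.097) / (4 − 1.2) = ln(3.711) / 2.8 = 1.3114 / 2.8 = 0.4684 km⁻¹

0.000468 m⁻¹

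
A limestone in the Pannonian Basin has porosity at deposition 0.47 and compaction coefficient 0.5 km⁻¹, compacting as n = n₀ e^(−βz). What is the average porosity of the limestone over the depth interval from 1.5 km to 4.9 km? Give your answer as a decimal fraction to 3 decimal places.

⟨n⟩ = (1/(z₂−z₁)) ∫ n₀ e^(−βz) dz = n₀·(e^(−β·z₁) − e^(−β·z₂)) / (β·(z₂−z₁))
e^(−0.5×1.5) = 0.4724; e^(−0.5×4.9) = 0.0863
⟨n⟩ = 0.47 × (0.4724 − 0.0863) / (0.5 × 3.4) = 0.47 × 0.2271 = 0.1067

0.107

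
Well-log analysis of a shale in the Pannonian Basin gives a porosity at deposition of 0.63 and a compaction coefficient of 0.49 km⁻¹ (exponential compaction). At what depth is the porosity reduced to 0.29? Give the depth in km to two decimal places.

1.58 km

Invert Athy's law: d = ln(φ₀/φ) / k
d = ln(0.63/0.29) / 0.49 = ln(2.172) / 0.49 = 0.7758 / 0.49 = 1.583 km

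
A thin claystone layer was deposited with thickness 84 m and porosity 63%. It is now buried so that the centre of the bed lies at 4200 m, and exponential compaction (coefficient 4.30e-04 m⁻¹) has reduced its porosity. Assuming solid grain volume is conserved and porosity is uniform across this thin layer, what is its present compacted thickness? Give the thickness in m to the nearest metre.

35 m

Working in km (1 km = 1000 m; k in km⁻¹ = k in m⁻¹ × 1000):
Porosity at 4.2 km: phi = 0.63·exp(−0.43×4.2) = 0.1035
Solid-volume conservation: h(1−phi) = h₀(1−phi₀) ⇒ h = h₀·(1−phi₀)/(1−phi)
h = 0.084 × (1 − 0.63)/(1 − 0.1035) = 0.084 × 0.4127 = 0.0347 km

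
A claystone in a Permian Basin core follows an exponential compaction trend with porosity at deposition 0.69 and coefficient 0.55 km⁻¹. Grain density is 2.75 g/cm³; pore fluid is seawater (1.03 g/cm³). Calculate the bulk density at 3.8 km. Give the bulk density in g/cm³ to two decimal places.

2.60 g/cm³

Porosity at depth: phi = 0.69·exp(−0.55×3.8) = 0.69×0.1237 = 0.0853
Bulk density: ρ_b = (1−phi)ρ_g + phi·ρ_f = 0.9147×2.75 + 0.0853×1.03
       = 2.515 + 0.088 = 2.603 g/cm³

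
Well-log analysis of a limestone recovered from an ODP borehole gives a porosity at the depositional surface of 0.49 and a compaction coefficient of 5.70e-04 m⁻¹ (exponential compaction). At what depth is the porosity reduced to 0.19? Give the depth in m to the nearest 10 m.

1660 m

Working in km (1 km = 1000 m; c in km⁻¹ = c in m⁻¹ × 1000):
Invert Athy's law: Z = ln(phi₀/phi) / c
Z = ln(0.49/0.19) / 0.57 = ln(2.579) / 0.57 = 0.9474 / 0.57 = 1.662 km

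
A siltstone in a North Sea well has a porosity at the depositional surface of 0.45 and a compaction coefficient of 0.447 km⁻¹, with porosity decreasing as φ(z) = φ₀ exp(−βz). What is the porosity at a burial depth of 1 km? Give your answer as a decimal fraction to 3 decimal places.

0.288

φ = φ₀·exp(−β·z) = 0.45 × exp(−0.447 × 1) = 0.45 × exp(−0.447)
  = 0.45 × 0.6395 = 0.2878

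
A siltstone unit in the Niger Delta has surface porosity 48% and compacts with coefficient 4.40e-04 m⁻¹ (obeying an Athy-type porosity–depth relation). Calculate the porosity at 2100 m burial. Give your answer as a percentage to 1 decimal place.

Working in km (1 km = 1000 m; c in km⁻¹ = c in m⁻¹ × 1000):
n = n₀·exp(−c·d) = 0.48 × exp(−0.44 × 2.1) = 0.48 × exp(−0.924)
  = 0.48 × 0.3969 = 0.1905

19.1%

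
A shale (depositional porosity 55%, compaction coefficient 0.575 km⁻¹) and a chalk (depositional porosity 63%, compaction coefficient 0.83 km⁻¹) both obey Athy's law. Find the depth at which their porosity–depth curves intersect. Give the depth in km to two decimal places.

Set phi₀ₐ e^(−cₐZ) = phi₀ᵦ e^(−cᵦZ) ⇒ ln(phi₀ₐ/phi₀ᵦ) = (cₐ − cᵦ)·Z
Z = ln(0.55/0.63) / (0.575 − 0.83) = -0.1358 / -0.255 = 0.533 km

0.53 km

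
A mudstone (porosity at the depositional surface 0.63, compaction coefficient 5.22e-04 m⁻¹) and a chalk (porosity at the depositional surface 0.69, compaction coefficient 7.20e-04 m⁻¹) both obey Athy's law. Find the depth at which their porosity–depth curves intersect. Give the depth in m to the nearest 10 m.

Working in km (1 km = 1000 m; β in km⁻¹ = β in m⁻¹ × 1000):
Set phi₀ₐ e^(−βₐz) = phi₀ᵦ e^(−βᵦz) ⇒ ln(phi₀ₐ/phi₀ᵦ) = (βₐ − βᵦ)·z
z = ln(0.63/0.69) / (0.522 − 0.72) = -0.0910 / -0.198 = 0.459 km

460 m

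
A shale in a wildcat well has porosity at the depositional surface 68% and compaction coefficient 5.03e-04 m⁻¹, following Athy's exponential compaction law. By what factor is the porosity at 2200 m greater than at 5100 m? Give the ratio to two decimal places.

4.30

Working in km (1 km = 1000 m; c in km⁻¹ = c in m⁻¹ × 1000):
φ(z₁)/φ(z₂) = e^(−c·z₁)/e^(−c·z₂) = e^{c(z₂−z₁)}
= exp(0.503 × 2.9) = exp(1.459) = 4.3004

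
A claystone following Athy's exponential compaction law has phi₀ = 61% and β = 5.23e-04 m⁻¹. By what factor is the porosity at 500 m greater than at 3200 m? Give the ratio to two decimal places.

4.10

Working in km (1 km = 1000 m; β in km⁻¹ = β in m⁻¹ × 1000):
phi(d₁)/phi(d₂) = e^(−β·d₁)/e^(−β·d₂) = e^{β(d₂−d₁)}
= exp(0.523 × 2.7) = exp(1.412) = 4.1046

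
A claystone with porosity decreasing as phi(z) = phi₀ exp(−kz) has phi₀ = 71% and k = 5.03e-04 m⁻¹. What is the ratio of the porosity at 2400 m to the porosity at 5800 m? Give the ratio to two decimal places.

5.53

Working in km (1 km = 1000 m; k in km⁻¹ = k in m⁻¹ × 1000):
phi(z₁)/phi(z₂) = e^(−k·z₁)/e^(−k·z₂) = e^{k(z₂−z₁)}
= exp(0.503 × 3.4) = exp(1.71) = 5.5301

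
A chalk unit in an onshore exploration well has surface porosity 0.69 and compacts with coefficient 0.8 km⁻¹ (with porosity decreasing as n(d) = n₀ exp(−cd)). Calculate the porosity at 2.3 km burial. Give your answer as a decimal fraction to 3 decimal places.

0.110

n = n₀·exp(−c·d) = 0.69 × exp(−0.8 × 2.3) = 0.69 × exp(−1.84)
  = 0.69 × 0.1588 = 0.1096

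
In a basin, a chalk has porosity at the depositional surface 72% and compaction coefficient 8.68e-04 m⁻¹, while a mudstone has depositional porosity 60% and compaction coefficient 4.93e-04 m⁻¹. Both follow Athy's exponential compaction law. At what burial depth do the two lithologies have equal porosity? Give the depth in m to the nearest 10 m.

Working in km (1 km = 1000 m; c in km⁻¹ = c in m⁻¹ × 1000):
Set n₀ₐ e^(−cₐz) = n₀ᵦ e^(−cᵦz) ⇒ ln(n₀ₐ/n₀ᵦ) = (cₐ − cᵦ)·z
z = ln(0.72/0.6) / (0.868 − 0.493) = 0.1823 / 0.375 = 0.486 km

490 m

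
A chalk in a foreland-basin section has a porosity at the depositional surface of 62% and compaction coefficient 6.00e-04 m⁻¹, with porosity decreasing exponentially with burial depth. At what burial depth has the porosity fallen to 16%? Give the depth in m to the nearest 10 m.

Working in km (1 km = 1000 m; k in km⁻¹ = k in m⁻¹ × 1000):
Invert Athy's law: Z = ln(φ₀/φ) / k
Z = ln(0.62/0.16) / 0.6 = ln(3.875) / 0.6 = 1.3545 / 0.6 = 2.258 km

2260 m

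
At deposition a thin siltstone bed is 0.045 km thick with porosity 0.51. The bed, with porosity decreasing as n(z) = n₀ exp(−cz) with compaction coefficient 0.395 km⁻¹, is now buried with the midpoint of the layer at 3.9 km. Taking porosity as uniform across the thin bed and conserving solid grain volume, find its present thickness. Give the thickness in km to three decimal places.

Porosity at 3.9 km: n = 0.51·exp(−0.395×3.9) = 0.1093
Solid-volume conservation: h(1−n) = h₀(1−n₀) ⇒ h = h₀·(1−n₀)/(1−n)
h = 0.045 × (1 − 0.51)/(1 − 0.1093) = 0.045 × 0.5501 = 0.0248 km

0.025 km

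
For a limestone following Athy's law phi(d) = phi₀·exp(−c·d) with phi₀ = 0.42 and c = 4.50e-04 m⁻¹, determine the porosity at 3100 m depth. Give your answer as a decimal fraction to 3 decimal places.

0.104

Working in km (1 km = 1000 m; c in km⁻¹ = c in m⁻¹ × 1000):
phi = phi₀·exp(−c·d) = 0.42 × exp(−0.45 × 3.1) = 0.42 × exp(−1.395)
  = 0.42 × 0.2478 = 0.1041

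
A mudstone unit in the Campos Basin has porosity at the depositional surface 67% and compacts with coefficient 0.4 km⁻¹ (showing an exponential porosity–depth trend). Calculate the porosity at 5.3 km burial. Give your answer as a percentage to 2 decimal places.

8.04%

n = n₀·exp(−β·Z) = 0.67 × exp(−0.4 × 5.3) = 0.67 × exp(−2.12)
  = 0.67 × 0.1200 = 0.0804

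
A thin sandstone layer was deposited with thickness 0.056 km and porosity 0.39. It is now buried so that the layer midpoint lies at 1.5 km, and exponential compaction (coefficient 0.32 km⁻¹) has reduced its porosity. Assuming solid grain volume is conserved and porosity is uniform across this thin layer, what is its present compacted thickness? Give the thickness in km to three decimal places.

0.045 km

Porosity at 1.5 km: φ = 0.39·exp(−0.32×1.5) = 0.2413
Solid-volume conservation: h(1−φ) = h₀(1−φ₀) ⇒ h = h₀·(1−φ₀)/(1−φ)
h = 0.056 × (1 − 0.39)/(1 − 0.2413) = 0.056 × 0.8040 = 0.0450 km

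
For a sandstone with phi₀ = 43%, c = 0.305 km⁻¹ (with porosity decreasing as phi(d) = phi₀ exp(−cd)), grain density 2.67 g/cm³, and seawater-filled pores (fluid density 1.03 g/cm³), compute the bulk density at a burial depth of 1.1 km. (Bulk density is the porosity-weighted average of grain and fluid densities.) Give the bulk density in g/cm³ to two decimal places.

Porosity at depth: phi = 0.43·exp(−0.305×1.1) = 0.43×0.7150 = 0.3074
Bulk density: ρ_b = (1−phi)ρ_g + phi·ρ_f = 0.6926×2.67 + 0.3074×1.03
       = 1.849 + 0.317 = 2.166 g/cm³

2.17 g/cm³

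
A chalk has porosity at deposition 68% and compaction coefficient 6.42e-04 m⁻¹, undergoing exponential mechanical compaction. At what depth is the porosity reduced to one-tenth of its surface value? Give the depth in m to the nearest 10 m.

Working in km (1 km = 1000 m; c in km⁻¹ = c in m⁻¹ × 1000):
phi/phi₀ = 1/10 ⇒ exp(−c·d) = 1/10 ⇒ d = ln(10) / c
d = 2.3026 / 0.642 = 3.587 km

3590 m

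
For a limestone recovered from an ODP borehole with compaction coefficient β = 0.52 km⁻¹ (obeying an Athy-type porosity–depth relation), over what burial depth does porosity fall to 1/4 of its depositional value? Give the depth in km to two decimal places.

2.67 km

n/n₀ = 1/4 ⇒ exp(−β·d) = 1/4 ⇒ d = ln(4) / β
d = 1.3863 / 0.52 = 2.666 km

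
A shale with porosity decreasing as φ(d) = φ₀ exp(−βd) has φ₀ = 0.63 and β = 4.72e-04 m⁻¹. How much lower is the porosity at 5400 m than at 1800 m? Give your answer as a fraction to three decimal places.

Working in km (1 km = 1000 m; β in km⁻¹ = β in m⁻¹ × 1000):
φ(1.8) = 0.63·e^(−0.472×1.8) = 0.2694
φ(5.4) = 0.63·e^(−0.472×5.4) = 0.0493
Δφ = 0.2694 − 0.0493 = 0.2201

0.220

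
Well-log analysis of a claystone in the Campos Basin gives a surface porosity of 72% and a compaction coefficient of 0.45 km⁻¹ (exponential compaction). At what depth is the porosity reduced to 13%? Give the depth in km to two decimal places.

3.80 km

Invert Athy's law: d = ln(n₀/n) / β
d = ln(0.72/0.13) / 0.45 = ln(5.538) / 0.45 = 1.7117 / 0.45 = 3.804 km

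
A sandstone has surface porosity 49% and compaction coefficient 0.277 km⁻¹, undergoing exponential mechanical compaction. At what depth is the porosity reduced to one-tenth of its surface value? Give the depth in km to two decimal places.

phi/phi₀ = 1/10 ⇒ exp(−k·z) = 1/10 ⇒ z = ln(10) / k
z = 2.3026 / 0.277 = 8.313 km

8.31 km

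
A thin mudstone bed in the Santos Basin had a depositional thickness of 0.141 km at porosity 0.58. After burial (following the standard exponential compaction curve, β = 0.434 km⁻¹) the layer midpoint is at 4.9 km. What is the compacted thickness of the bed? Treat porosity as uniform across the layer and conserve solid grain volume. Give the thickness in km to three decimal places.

Porosity at 4.9 km: phi = 0.58·exp(−0.434×4.9) = 0.0692
Solid-volume conservation: h(1−phi) = h₀(1−phi₀) ⇒ h = h₀·(1−phi₀)/(1−phi)
h = 0.141 × (1 − 0.58)/(1 − 0.0692) = 0.141 × 0.4512 = 0.0636 km

0.064 km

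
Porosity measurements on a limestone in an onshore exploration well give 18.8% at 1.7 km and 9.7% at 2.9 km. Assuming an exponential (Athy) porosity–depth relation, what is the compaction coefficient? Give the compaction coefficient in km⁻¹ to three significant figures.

0.551 km⁻¹

Athy: phi(d) = phi₀ e^(−βd) ⇒ phi₁/phi₂ = e^{β(d₂−d₁)} ⇒ β = ln(phi₁/phi₂)/(d₂−d₁)
β = ln(0.188/0.097) / (2.9 − 1.7) = ln(1.938) / 1.2 = 0.6617 / 1.2 = 0.5514 km⁻¹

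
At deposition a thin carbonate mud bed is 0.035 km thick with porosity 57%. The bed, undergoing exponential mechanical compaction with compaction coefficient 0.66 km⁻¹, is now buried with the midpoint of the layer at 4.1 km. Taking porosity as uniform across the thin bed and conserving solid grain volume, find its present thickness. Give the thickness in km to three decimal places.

Porosity at 4.1 km: n = 0.57·exp(−0.66×4.1) = 0.0381
Solid-volume conservation: h(1−n) = h₀(1−n₀) ⇒ h = h₀·(1−n₀)/(1−n)
h = 0.035 × (1 − 0.57)/(1 − 0.0381) = 0.035 × 0.4470 = 0.0156 km

0.016 km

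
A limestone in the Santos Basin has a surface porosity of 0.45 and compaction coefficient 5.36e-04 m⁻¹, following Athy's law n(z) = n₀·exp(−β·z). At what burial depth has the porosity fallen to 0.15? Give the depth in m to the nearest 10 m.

2050 m

Working in km (1 km = 1000 m; β in km⁻¹ = β in m⁻¹ × 1000):
Invert Athy's law: z = ln(n₀/n) / β
z = ln(0.45/0.15) / 0.536 = ln(3) / 0.536 = 1.0986 / 0.536 = 2.050 km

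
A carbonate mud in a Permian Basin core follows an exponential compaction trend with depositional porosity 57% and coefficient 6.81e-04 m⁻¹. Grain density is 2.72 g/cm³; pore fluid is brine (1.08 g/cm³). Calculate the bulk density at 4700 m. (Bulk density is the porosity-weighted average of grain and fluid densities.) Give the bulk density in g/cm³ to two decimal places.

Working in km (1 km = 1000 m; c in km⁻¹ = c in m⁻¹ × 1000):
Porosity at depth: phi = 0.57·exp(−0.681×4.7) = 0.57×0.0407 = 0.0232
Bulk density: ρ_b = (1−phi)ρ_g + phi·ρ_f = 0.9768×2.72 + 0.0232×1.08
       = 2.657 + 0.025 = 2.682 g/cm³

2.68 g/cm³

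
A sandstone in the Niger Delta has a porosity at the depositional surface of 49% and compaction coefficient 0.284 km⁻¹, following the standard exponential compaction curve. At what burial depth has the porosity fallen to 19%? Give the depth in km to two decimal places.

3.34 km

Invert Athy's law: Z = ln(n₀/n) / k
Z = ln(0.49/0.19) / 0.284 = ln(2.579) / 0.284 = 0.9474 / 0.284 = 3.336 km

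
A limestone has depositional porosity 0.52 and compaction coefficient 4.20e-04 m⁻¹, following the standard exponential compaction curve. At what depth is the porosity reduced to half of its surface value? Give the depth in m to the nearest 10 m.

Working in km (1 km = 1000 m; c in km⁻¹ = c in m⁻¹ × 1000):
φ/φ₀ = 1/2 ⇒ exp(−c·z) = 1/2 ⇒ z = ln(2) / c
z = 0.6931 / 0.42 = 1.650 km

1650 m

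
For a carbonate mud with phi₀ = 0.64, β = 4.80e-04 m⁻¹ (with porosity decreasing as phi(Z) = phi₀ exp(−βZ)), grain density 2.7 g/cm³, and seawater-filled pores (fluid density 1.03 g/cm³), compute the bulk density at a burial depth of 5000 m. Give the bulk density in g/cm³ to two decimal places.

Working in km (1 km = 1000 m; β in km⁻¹ = β in m⁻¹ × 1000):
Porosity at depth: phi = 0.64·exp(−0.48×5) = 0.64×0.0907 = 0.0581
Bulk density: ρ_b = (1−phi)ρ_g + phi·ρ_f = 0.9419×2.7 + 0.0581×1.03
       = 2.543 + 0.060 = 2.603 g/cm³

2.60 g/cm³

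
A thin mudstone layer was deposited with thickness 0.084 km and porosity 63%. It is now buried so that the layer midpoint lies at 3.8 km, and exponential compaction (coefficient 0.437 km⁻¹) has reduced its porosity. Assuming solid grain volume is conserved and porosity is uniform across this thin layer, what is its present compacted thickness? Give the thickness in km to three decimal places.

0.035 km

Porosity at 3.8 km: phi = 0.63·exp(−0.437×3.8) = 0.1197
Solid-volume conservation: h(1−phi) = h₀(1−phi₀) ⇒ h = h₀·(1−phi₀)/(1−phi)
h = 0.084 × (1 − 0.63)/(1 − 0.1197) = 0.084 × 0.4203 = 0.0353 km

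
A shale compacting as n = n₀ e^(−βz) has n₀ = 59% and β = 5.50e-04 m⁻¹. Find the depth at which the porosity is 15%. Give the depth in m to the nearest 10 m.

2490 m

Working in km (1 km = 1000 m; β in km⁻¹ = β in m⁻¹ × 1000):
Invert Athy's law: z = ln(n₀/n) / β
z = ln(0.59/0.15) / 0.55 = ln(3.933) / 0.55 = 1.3695 / 0.55 = 2.490 km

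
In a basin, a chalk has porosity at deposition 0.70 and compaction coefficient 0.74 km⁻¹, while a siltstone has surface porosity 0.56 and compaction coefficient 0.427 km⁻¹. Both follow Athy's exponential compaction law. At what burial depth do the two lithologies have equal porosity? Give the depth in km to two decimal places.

Set phi₀ₐ e^(−kₐd) = phi₀ᵦ e^(−kᵦd) ⇒ ln(phi₀ₐ/phi₀ᵦ) = (kₐ − kᵦ)·d
d = ln(0.7/0.56) / (0.74 − 0.427) = 0.2231 / 0.313 = 0.713 km

0.71 km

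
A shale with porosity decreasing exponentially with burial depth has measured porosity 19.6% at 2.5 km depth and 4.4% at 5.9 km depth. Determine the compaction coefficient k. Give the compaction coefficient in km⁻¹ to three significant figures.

Athy: phi(d) = phi₀ e^(−kd) ⇒ phi₁/phi₂ = e^{k(d₂−d₁)} ⇒ k = ln(phi₁/phi₂)/(d₂−d₁)
k = ln(0.196/0.044) / (5.9 − 2.5) = ln(4.455) / 3.4 = 1.4939 / 3.4 = 0.4394 km⁻¹

0.439 km⁻¹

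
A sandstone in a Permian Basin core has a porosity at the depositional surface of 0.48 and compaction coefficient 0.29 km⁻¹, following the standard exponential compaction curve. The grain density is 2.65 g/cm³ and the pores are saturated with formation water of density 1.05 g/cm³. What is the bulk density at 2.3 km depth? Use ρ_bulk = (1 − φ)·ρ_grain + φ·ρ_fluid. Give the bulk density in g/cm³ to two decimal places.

2.26 g/cm³

Porosity at depth: φ = 0.48·exp(−0.29×2.3) = 0.48×0.5132 = 0.2464
Bulk density: ρ_b = (1−φ)ρ_g + φ·ρ_f = 0.7536×2.65 + 0.2464×1.05
       = 1.997 + 0.259 = 2.256 g/cm³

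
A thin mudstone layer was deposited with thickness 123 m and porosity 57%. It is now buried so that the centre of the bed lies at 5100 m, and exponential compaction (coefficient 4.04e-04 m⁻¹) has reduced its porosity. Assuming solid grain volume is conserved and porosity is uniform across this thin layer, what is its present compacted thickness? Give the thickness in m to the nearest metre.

Working in km (1 km = 1000 m; β in km⁻¹ = β in m⁻¹ × 1000):
Porosity at 5.1 km: phi = 0.57·exp(−0.404×5.1) = 0.0726
Solid-volume conservation: h(1−phi) = h₀(1−phi₀) ⇒ h = h₀·(1−phi₀)/(1−phi)
h = 0.123 × (1 − 0.57)/(1 − 0.0726) = 0.123 × 0.4637 = 0.0570 km

57 m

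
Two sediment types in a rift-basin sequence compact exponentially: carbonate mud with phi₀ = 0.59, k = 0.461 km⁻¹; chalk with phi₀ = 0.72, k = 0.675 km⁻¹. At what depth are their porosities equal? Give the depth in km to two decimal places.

Set phi₀ₐ e^(−kₐd) = phi₀ᵦ e^(−kᵦd) ⇒ ln(phi₀ₐ/phi₀ᵦ) = (kₐ − kᵦ)·d
d = ln(0.59/0.72) / (0.461 − 0.675) = -0.1991 / -0.214 = 0.931 km

0.93 km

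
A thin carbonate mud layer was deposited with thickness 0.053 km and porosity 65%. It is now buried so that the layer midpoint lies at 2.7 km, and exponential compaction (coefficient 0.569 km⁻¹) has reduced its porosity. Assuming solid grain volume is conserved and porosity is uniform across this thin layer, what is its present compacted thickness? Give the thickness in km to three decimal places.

0.022 km

Porosity at 2.7 km: φ = 0.65·exp(−0.569×2.7) = 0.1399
Solid-volume conservation: h(1−φ) = h₀(1−φ₀) ⇒ h = h₀·(1−φ₀)/(1−φ)
h = 0.053 × (1 − 0.65)/(1 − 0.1399) = 0.053 × 0.4069 = 0.0216 km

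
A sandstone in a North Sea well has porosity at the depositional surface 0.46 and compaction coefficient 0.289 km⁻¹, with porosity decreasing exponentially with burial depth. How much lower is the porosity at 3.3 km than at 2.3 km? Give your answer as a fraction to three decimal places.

phi(2.3) = 0.46·e^(−0.289×2.3) = 0.2366
phi(3.3) = 0.46·e^(−0.289×3.3) = 0.1772
Δphi = 0.2366 − 0.1772 = 0.0594

0.059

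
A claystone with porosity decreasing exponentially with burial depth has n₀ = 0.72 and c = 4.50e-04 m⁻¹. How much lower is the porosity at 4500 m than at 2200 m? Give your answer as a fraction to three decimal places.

0.172

Working in km (1 km = 1000 m; c in km⁻¹ = c in m⁻¹ × 1000):
n(2.2) = 0.72·e^(−0.45×2.2) = 0.2675
n(4.5) = 0.72·e^(−0.45×4.5) = 0.0950
Δn = 0.2675 − 0.0950 = 0.1725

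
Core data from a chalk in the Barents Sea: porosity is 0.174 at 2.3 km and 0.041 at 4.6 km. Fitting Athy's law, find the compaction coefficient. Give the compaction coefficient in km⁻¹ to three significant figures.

Athy: φ(z) = φ₀ e^(−cz) ⇒ φ₁/φ₂ = e^{c(z₂−z₁)} ⇒ c = ln(φ₁/φ₂)/(z₂−z₁)
c = ln(0.174/0.041) / (4.6 − 2.3) = ln(4.244) / 2.3 = 1.4455 / 2.3 = 0.6285 km⁻¹

0.628 km⁻¹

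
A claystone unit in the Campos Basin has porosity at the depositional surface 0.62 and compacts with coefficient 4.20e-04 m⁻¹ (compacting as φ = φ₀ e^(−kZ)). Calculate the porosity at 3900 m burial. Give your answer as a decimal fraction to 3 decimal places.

Working in km (1 km = 1000 m; k in km⁻¹ = k in m⁻¹ × 1000):
φ = φ₀·exp(−k·Z) = 0.62 × exp(−0.42 × 3.9) = 0.62 × exp(−1.638)
  = 0.62 × 0.1944 = 0.1205

0.121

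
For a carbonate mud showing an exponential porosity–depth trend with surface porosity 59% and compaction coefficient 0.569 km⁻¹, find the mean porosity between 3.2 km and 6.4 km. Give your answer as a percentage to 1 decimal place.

4.4%

⟨n⟩ = (1/(d₂−d₁)) ∫ n₀ e^(−βd) dd = n₀·(e^(−β·d₁) − e^(−β·d₂)) / (β·(d₂−d₁))
e^(−0.569×3.2) = 0.1619; e^(−0.569×6.4) = 0.0262
⟨n⟩ = 0.59 × (0.1619 − 0.0262) / (0.569 × 3.2) = 0.59 × 0.0745 = 0.0440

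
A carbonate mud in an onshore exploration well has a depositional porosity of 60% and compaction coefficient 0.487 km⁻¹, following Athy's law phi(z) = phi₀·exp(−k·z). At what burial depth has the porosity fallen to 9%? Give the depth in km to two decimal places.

3.90 km

Invert Athy's law: z = ln(phi₀/phi) / k
z = ln(0.6/0.09) / 0.487 = ln(6.667) / 0.487 = 1.8971 / 0.487 = 3.896 km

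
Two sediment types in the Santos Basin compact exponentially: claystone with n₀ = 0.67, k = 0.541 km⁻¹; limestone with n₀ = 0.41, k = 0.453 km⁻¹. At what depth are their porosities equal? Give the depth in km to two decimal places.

5.58 km

Set n₀ₐ e^(−kₐd) = n₀ᵦ e^(−kᵦd) ⇒ ln(n₀ₐ/n₀ᵦ) = (kₐ − kᵦ)·d
d = ln(0.67/0.41) / (0.541 − 0.453) = 0.4911 / 0.088 = 5.581 km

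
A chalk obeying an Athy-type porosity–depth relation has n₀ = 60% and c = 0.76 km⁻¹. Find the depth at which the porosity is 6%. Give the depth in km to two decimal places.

Invert Athy's law: d = ln(n₀/n) / c
d = ln(0.6/0.06) / 0.76 = ln(10) / 0.76 = 2.3026 / 0.76 = 3.030 km

3.03 km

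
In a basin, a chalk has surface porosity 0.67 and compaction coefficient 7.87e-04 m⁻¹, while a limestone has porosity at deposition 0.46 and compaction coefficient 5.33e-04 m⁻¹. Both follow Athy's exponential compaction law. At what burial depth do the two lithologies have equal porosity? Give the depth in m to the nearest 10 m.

Working in km (1 km = 1000 m; β in km⁻¹ = β in m⁻¹ × 1000):
Set n₀ₐ e^(−βₐZ) = n₀ᵦ e^(−βᵦZ) ⇒ ln(n₀ₐ/n₀ᵦ) = (βₐ − βᵦ)·Z
Z = ln(0.67/0.46) / (0.787 − 0.533) = 0.3761 / 0.254 = 1.481 km

1480 m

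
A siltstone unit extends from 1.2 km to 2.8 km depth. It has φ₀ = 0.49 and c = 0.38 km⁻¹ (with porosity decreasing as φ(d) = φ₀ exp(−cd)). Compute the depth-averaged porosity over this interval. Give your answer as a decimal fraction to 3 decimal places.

⟨φ⟩ = (1/(d₂−d₁)) ∫ φ₀ e^(−cd) dd = φ₀·(e^(−c·d₁) − e^(−c·d₂)) / (c·(d₂−d₁))
e^(−0.38×1.2) = 0.6338; e^(−0.38×2.8) = 0.3451
⟨φ⟩ = 0.49 × (0.6338 − 0.3451) / (0.38 × 1.6) = 0.49 × 0.4749 = 0.2327

0.233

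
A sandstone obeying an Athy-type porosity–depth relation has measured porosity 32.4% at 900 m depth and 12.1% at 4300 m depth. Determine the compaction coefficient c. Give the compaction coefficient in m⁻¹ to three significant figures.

0.000290 m⁻¹

Working in km (1 km = 1000 m; c in km⁻¹ = c in m⁻¹ × 1000):
Athy: phi(Z) = phi₀ e^(−cZ) ⇒ phi₁/phi₂ = e^{c(Z₂−Z₁)} ⇒ c = ln(phi₁/phi₂)/(Z₂−Z₁)
c = ln(0.324/0.121) / (4.3 − 0.9) = ln(2.678) / 3.4 = 0.9850 / 3.4 = 0.2897 km⁻¹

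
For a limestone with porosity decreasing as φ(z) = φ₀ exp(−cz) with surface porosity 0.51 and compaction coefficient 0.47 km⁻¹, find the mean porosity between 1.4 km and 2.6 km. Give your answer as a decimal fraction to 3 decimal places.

0.202

⟨φ⟩ = (1/(z₂−z₁)) ∫ φ₀ e^(−cz) dz = φ₀·(e^(−c·z₁) − e^(−c·z₂)) / (c·(z₂−z₁))
e^(−0.47×1.4) = 0.5179; e^(−0.47×2.6) = 0.2946
⟨φ⟩ = 0.51 × (0.5179 − 0.2946) / (0.47 × 1.2) = 0.51 × 0.3958 = 0.2019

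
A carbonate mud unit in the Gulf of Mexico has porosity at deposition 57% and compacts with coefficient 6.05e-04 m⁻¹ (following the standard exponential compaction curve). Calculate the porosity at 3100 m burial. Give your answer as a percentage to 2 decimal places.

Working in km (1 km = 1000 m; c in km⁻¹ = c in m⁻¹ × 1000):
n = n₀·exp(−c·d) = 0.57 × exp(−0.605 × 3.1) = 0.57 × exp(−1.875)
  = 0.57 × 0.1533 = 0.0874

8.74%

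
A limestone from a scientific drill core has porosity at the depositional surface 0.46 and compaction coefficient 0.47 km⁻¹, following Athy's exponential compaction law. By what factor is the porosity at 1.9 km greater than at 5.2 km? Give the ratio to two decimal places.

φ(Z₁)/φ(Z₂) = e^(−c·Z₁)/e^(−c·Z₂) = e^{c(Z₂−Z₁)}
= exp(0.47 × 3.3) = exp(1.551) = 4.7162

4.72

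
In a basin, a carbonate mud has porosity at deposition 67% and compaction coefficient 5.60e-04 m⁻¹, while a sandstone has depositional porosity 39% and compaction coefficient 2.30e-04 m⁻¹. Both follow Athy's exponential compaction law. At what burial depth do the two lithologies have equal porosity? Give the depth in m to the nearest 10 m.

1640 m

Working in km (1 km = 1000 m; β in km⁻¹ = β in m⁻¹ × 1000):
Set phi₀ₐ e^(−βₐz) = phi₀ᵦ e^(−βᵦz) ⇒ ln(phi₀ₐ/phi₀ᵦ) = (βₐ − βᵦ)·z
z = ln(0.67/0.39) / (0.56 − 0.23) = 0.5411 / 0.33 = 1.640 km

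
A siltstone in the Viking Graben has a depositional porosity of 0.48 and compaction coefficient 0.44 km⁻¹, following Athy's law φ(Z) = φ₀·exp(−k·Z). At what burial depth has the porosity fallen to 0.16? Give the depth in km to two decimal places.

2.50 km

Invert Athy's law: Z = ln(φ₀/φ) / k
Z = ln(0.48/0.16) / 0.44 = ln(3) / 0.44 = 1.0986 / 0.44 = 2.497 km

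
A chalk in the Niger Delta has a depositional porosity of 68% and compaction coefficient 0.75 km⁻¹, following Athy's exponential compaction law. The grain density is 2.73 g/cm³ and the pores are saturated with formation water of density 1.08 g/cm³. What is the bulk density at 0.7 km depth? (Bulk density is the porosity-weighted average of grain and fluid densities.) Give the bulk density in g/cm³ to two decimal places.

Porosity at depth: φ = 0.68·exp(−0.75×0.7) = 0.68×0.5916 = 0.4023
Bulk density: ρ_b = (1−φ)ρ_g + φ·ρ_f = 0.5977×2.73 + 0.4023×1.08
       = 1.632 + 0.434 = 2.066 g/cm³

2.07 g/cm³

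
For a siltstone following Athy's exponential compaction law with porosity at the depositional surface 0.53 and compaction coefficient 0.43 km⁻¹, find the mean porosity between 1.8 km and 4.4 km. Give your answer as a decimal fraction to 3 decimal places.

0.147

⟨phi⟩ = (1/(Z₂−Z₁)) ∫ phi₀ e^(−cZ) dZ = phi₀·(e^(−c·Z₁) − e^(−c·Z₂)) / (c·(Z₂−Z₁))
e^(−0.43×1.8) = 0.4612; e^(−0.43×4.4) = 0.1508
⟨phi⟩ = 0.53 × (0.4612 − 0.1508) / (0.43 × 2.6) = 0.53 × 0.2776 = 0.1471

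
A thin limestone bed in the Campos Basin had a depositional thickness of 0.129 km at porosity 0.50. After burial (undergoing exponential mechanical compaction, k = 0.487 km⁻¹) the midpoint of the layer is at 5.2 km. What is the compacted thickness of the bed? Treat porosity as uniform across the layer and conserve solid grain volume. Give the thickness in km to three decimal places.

Porosity at 5.2 km: phi = 0.5·exp(−0.487×5.2) = 0.0397
Solid-volume conservation: h(1−phi) = h₀(1−phi₀) ⇒ h = h₀·(1−phi₀)/(1−phi)
h = 0.129 × (1 − 0.5)/(1 − 0.0397) = 0.129 × 0.5207 = 0.0672 km

0.067 km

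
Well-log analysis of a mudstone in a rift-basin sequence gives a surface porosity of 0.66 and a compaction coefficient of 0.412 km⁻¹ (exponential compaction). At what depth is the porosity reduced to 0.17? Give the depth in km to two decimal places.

3.29 km

Invert Athy's law: d = ln(φ₀/φ) / β
d = ln(0.66/0.17) / 0.412 = ln(3.882) / 0.412 = 1.3564 / 0.412 = 3.292 km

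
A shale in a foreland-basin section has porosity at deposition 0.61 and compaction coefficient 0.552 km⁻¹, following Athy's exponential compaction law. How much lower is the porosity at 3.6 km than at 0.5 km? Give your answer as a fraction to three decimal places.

φ(0.5) = 0.61·e^(−0.552×0.5) = 0.4629
φ(3.6) = 0.61·e^(−0.552×3.6) = 0.0836
Δφ = 0.4629 − 0.0836 = 0.3793

0.379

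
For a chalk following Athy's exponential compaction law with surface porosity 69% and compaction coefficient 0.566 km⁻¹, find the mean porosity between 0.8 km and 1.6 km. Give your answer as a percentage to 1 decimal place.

⟨phi⟩ = (1/(z₂−z₁)) ∫ phi₀ e^(−cz) dz = phi₀·(e^(−c·z₁) − e^(−c·z₂)) / (c·(z₂−z₁))
e^(−0.566×0.8) = 0.6358; e^(−0.566×1.6) = 0.4043
⟨phi⟩ = 0.69 × (0.6358 − 0.4043) / (0.566 × 0.8) = 0.69 × 0.5114 = 0.3528

35.3%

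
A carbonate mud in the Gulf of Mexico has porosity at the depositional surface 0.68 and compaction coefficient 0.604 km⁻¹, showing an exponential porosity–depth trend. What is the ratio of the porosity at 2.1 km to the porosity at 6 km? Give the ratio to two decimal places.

10.54

n(z₁)/n(z₂) = e^(−k·z₁)/e^(−k·z₂) = e^{k(z₂−z₁)}
= exp(0.604 × 3.9) = exp(2.356) = 10.5445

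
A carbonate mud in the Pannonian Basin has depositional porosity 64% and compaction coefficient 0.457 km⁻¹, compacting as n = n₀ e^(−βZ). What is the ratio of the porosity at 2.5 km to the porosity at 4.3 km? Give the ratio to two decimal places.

n(Z₁)/n(Z₂) = e^(−β·Z₁)/e^(−β·Z₂) = e^{β(Z₂−Z₁)}
= exp(0.457 × 1.8) = exp(0.8226) = 2.2764

2.28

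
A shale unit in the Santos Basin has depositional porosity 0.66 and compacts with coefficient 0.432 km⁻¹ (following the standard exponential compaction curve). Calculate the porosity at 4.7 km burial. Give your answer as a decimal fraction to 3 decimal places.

0.087

φ = φ₀·exp(−β·Z) = 0.66 × exp(−0.432 × 4.7) = 0.66 × exp(−2.03)
  = 0.66 × 0.1313 = 0.0866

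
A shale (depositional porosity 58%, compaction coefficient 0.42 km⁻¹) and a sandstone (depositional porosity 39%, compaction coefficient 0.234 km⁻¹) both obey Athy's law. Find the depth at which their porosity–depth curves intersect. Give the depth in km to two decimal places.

2.13 km

Set φ₀ₐ e^(−kₐz) = φ₀ᵦ e^(−kᵦz) ⇒ ln(φ₀ₐ/φ₀ᵦ) = (kₐ − kᵦ)·z
z = ln(0.58/0.39) / (0.42 − 0.234) = 0.3969 / 0.186 = 2.134 km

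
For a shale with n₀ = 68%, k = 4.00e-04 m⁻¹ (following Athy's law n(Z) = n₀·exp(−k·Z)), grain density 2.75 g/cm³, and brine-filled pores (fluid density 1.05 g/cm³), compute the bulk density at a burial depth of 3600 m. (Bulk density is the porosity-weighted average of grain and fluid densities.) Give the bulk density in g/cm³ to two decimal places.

Working in km (1 km = 1000 m; k in km⁻¹ = k in m⁻¹ × 1000):
Porosity at depth: n = 0.68·exp(−0.4×3.6) = 0.68×0.2369 = 0.1611
Bulk density: ρ_b = (1−n)ρ_g + n·ρ_f = 0.8389×2.75 + 0.1611×1.05
       = 2.307 + 0.169 = 2.476 g/cm³

2.48 g/cm³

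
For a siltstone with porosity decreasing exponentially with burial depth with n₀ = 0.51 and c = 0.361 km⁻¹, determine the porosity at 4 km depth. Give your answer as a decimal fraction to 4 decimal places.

0.1204

n = n₀·exp(−c·z) = 0.51 × exp(−0.361 × 4) = 0.51 × exp(−1.444)
  = 0.51 × 0.2360 = 0.1204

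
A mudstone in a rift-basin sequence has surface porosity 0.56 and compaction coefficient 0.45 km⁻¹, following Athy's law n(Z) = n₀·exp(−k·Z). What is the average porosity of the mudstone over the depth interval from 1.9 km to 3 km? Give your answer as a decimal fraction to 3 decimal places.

⟨n⟩ = (1/(Z₂−Z₁)) ∫ n₀ e^(−kZ) dZ = n₀·(e^(−k·Z₁) − e^(−k·Z₂)) / (k·(Z₂−Z₁))
e^(−0.45×1.9) = 0.4253; e^(−0.45×3) = 0.2592
⟨n⟩ = 0.56 × (0.4253 − 0.2592) / (0.45 × 1.1) = 0.56 × 0.3354 = 0.1878

0.188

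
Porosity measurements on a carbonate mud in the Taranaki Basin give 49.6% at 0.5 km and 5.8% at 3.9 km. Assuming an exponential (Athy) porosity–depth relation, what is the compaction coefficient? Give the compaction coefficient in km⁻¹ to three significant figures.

Athy: n(d) = n₀ e^(−cd) ⇒ n₁/n₂ = e^{c(d₂−d₁)} ⇒ c = ln(n₁/n₂)/(d₂−d₁)
c = ln(0.496/0.058) / (3.9 − 0.5) = ln(8.552) / 3.4 = 2.1461 / 3.4 = 0.6312 km⁻¹

0.631 km⁻¹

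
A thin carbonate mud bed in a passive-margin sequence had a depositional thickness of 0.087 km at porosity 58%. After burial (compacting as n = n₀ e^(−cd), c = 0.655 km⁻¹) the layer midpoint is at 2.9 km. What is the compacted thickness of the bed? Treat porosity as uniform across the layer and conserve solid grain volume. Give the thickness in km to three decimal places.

0.040 km

Porosity at 2.9 km: n = 0.58·exp(−0.655×2.9) = 0.0868
Solid-volume conservation: h(1−n) = h₀(1−n₀) ⇒ h = h₀·(1−n₀)/(1−n)
h = 0.087 × (1 − 0.58)/(1 − 0.0868) = 0.087 × 0.4599 = 0.0400 km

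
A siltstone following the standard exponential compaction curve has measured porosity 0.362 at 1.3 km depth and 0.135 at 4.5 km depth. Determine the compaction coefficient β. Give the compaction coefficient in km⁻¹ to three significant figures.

Athy: n(Z) = n₀ e^(−βZ) ⇒ n₁/n₂ = e^{β(Z₂−Z₁)} ⇒ β = ln(n₁/n₂)/(Z₂−Z₁)
β = ln(0.362/0.135) / (4.5 − 1.3) = ln(2.681) / 3.2 = 0.9864 / 3.2 = 0.3082 km⁻¹

0.308 km⁻¹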